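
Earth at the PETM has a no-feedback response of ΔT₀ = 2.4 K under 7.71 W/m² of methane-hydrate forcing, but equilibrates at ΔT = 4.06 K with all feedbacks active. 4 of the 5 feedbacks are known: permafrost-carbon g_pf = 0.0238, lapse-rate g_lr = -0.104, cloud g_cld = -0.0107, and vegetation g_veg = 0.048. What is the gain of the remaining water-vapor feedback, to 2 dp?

0.45

Amplification A = ΔT/ΔT₀ = 4.06/2.4 = 1.692.
Total gain g = 1 − 1/A = 1 − 1/1.692 = 0.409.
Known gains sum to 0.0238 − 0.104 − 0.0107 + 0.048 = -0.0429.
g_wv = 0.409 + 0.0429 = 0.45.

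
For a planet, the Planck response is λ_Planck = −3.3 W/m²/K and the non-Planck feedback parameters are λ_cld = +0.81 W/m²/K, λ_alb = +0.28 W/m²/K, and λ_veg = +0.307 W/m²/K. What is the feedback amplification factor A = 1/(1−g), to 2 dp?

Convert to gains: g_cld = 0.81/3.3 = 0.2455; g_alb = 0.28/3.3 = 0.08485; g_veg = 0.307/3.3 = 0.09303.
Total gain g = 0.42338.
A = 1/(1 − 0.42338) = 1.73.

1.73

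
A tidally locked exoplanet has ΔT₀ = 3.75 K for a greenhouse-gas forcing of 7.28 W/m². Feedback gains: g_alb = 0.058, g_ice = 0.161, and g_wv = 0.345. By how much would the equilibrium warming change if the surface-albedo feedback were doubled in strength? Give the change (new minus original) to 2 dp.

Original: g = 0.564, ΔT = 3.75/(1−0.564) = 8.6009 K.
With doubled surface-albedo: g' = 0.622, ΔT' = 3.75/(1−0.622) = 9.9206 K.
Change = 9.9206 − 8.6009 = 1.32 K.

1.32 K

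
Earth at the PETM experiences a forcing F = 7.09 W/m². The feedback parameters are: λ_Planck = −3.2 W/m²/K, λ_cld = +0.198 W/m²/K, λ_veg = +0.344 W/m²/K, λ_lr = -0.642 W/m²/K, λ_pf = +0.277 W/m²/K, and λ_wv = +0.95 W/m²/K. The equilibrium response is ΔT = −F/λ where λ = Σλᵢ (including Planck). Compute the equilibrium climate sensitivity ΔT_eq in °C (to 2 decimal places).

Net feedback parameter λ = (−3.2) + (+0.198) + (+0.344) + (-0.642) + (+0.277) + (+0.95) = -2.073 W/m²/K.
ΔT = −F/λ = −7.09/(-2.073) = 3.42 °C.

3.42 °C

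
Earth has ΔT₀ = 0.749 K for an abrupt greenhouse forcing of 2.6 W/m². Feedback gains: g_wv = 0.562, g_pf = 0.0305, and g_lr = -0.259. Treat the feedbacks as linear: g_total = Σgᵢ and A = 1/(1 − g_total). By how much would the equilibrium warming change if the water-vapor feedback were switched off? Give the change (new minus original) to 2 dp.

Original: g = 0.3335, ΔT = 0.749/(1−0.3335) = 1.1238 K.
Without water-vapor: g' = -0.2285, ΔT' = 0.749/(1+0.2285) = 0.6097 K.
Change = 0.6097 − 1.1238 = -0.51 K.

-0.51 K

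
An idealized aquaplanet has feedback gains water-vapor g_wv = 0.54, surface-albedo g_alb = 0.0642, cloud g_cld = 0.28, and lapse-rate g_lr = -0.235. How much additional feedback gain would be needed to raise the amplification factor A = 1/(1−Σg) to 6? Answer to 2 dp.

0.18

Current total gain = 0.6492.
Target gain for A = 6: g* = 1 − 1/6 = 0.8333.
Additional gain needed = 0.8333 − 0.6492 = 0.18.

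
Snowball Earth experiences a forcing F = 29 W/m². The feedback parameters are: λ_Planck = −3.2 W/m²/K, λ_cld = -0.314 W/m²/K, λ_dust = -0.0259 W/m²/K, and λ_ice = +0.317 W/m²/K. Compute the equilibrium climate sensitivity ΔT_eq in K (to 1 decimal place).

9.0 K

Net feedback parameter λ = (−3.2) + (-0.314) + (-0.0259) + (+0.317) = -3.2229 W/m²/K.
ΔT = −F/λ = −29/(-3.2229) = 9.0 K.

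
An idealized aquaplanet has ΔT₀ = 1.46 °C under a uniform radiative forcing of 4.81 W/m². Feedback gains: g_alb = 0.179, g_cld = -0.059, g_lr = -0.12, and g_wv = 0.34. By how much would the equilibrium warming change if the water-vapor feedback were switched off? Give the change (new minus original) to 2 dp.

Original: g = 0.34, ΔT = 1.46/(1−0.34) = 2.2121 °C.
Without water-vapor: g' = 0, ΔT' = 1.46/(1−0) = 1.4600 °C.
Change = 1.4600 − 2.2121 = -0.75 °C.

-0.75 °C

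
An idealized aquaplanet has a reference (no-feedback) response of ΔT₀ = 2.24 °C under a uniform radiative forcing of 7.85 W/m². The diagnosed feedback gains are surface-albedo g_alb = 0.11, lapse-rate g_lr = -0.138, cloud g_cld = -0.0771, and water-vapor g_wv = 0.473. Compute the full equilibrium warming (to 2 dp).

Total gain g = 0.11 − 0.138 − 0.0771 + 0.473 = 0.3679.
Amplification A = 1/(1 − 0.3679) = 1.582.
ΔT = 2.24 × 1.582 = 3.54 °C.

3.54 °C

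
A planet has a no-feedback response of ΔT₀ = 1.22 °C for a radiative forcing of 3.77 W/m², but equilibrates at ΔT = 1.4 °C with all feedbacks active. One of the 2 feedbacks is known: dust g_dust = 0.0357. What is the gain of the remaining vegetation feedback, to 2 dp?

Amplification A = ΔT/ΔT₀ = 1.4/1.22 = 1.148.
Total gain g = 1 − 1/A = 1 − 1/1.148 = 0.1289.
The known gain is 0.0357.
g_veg = 0.1289 − 0.0357 = 0.09.

0.09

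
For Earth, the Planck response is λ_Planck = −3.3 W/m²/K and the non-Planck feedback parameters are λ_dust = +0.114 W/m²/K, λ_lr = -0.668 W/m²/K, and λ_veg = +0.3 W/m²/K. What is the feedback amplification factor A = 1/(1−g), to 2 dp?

Convert to gains: g_dust = 0.114/3.3 = 0.03455; g_lr = -0.668/3.3 = -0.2024; g_veg = 0.3/3.3 = 0.09091.
Total gain g = -0.07694.
A = 1/(1 + 0.07694) = 0.93.

0.93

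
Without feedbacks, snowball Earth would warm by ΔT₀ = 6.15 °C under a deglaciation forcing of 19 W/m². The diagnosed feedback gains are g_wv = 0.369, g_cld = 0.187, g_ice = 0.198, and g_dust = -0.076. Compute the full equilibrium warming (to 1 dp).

Total gain g = 0.369 + 0.187 + 0.198 − 0.076 = 0.678.
Amplification A = 1/(1 − 0.678) = 3.106.
ΔT = 6.15 × 3.106 = 19.1 °C.

19.1 °C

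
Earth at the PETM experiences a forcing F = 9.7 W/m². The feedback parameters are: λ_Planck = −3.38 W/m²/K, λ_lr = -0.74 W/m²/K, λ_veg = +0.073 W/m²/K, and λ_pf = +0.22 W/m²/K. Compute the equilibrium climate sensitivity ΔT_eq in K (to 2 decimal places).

2.53 K

Net feedback parameter λ = (−3.38) + (-0.74) + (+0.073) + (+0.22) = -3.827 W/m²/K.
ΔT = −F/λ = −9.7/(-3.827) = 2.53 K.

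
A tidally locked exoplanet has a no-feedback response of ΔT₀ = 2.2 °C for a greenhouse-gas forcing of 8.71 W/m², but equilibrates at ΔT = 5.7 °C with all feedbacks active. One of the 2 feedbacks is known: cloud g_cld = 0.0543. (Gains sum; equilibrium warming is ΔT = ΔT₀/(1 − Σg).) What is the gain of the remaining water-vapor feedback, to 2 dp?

0.56

Amplification A = ΔT/ΔT₀ = 5.7/2.2 = 2.591.
Total gain g = 1 − 1/A = 1 − 1/2.591 = 0.614.
The known gain is 0.0543.
g_wv = 0.614 − 0.0543 = 0.56.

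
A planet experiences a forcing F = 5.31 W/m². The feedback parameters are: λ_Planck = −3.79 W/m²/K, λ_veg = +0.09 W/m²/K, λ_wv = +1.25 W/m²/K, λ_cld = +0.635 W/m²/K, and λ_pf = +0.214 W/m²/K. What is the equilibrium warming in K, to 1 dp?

Net feedback parameter λ = (−3.79) + (+0.09) + (+1.25) + (+0.635) + (+0.214) = -1.601 W/m²/K.
ΔT = −F/λ = −5.31/(-1.601) = 3.3 K.

3.3 K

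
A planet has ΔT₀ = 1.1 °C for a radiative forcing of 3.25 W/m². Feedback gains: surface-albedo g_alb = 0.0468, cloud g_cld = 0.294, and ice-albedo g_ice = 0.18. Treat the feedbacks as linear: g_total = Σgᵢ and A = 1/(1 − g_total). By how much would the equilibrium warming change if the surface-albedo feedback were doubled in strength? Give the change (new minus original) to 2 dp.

Original: g = 0.5208, ΔT = 1.1/(1−0.5208) = 2.2955 °C.
With doubled surface-albedo: g' = 0.5676, ΔT' = 1.1/(1−0.5676) = 2.5439 °C.
Change = 2.5439 − 2.2955 = 0.25 °C.

0.25 °C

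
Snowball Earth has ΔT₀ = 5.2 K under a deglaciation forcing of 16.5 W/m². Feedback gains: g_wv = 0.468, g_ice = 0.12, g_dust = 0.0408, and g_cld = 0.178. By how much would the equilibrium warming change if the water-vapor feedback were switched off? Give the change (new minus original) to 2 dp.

-19.05 K

Original: g = 0.8068, ΔT = 5.2/(1−0.8068) = 26.9151 K.
Without water-vapor: g' = 0.3388, ΔT' = 5.2/(1−0.3388) = 7.8645 K.
Change = 7.8645 − 26.9151 = -19.05 K.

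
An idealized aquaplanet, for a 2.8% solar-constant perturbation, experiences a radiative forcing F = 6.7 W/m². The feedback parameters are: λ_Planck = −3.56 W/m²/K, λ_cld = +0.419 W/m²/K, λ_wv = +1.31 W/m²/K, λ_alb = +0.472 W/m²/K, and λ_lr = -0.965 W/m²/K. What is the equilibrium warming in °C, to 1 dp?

Net feedback parameter λ = (−3.56) + (+0.419) + (+1.31) + (+0.472) + (-0.965) = -2.324 W/m²/K.
ΔT = −F/λ = −6.7/(-2.324) = 2.9 °C.

2.9 °C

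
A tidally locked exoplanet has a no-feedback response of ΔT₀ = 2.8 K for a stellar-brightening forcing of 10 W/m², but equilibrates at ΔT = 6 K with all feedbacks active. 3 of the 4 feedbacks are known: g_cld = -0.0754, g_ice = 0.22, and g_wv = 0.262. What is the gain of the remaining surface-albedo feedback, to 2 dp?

0.13

Amplification A = ΔT/ΔT₀ = 6/2.8 = 2.143.
Total gain g = 1 − 1/A = 1 − 1/2.143 = 0.5334.
Known gains sum to -0.0754 + 0.22 + 0.262 = 0.4066.
g_alb = 0.5334 − 0.4066 = 0.13.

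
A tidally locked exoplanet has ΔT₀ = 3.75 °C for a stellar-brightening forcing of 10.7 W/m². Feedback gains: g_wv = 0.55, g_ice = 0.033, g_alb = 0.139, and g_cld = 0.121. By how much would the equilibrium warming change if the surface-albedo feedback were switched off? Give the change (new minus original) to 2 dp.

Original: g = 0.843, ΔT = 3.75/(1−0.843) = 23.8854 °C.
Without surface-albedo: g' = 0.704, ΔT' = 3.75/(1−0.704) = 12.6689 °C.
Change = 12.6689 − 23.8854 = -11.22 °C.

-11.22 °C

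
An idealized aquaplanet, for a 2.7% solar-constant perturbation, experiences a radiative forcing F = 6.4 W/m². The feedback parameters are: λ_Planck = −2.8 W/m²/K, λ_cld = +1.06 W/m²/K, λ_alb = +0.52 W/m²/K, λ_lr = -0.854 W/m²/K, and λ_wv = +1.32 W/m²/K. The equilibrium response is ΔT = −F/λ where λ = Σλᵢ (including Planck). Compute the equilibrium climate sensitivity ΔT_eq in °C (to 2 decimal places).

8.49 °C

Net feedback parameter λ = (−2.8) + (+1.06) + (+0.52) + (-0.854) + (+1.32) = -0.754 W/m²/K.
ΔT = −F/λ = −6.4/(-0.754) = 8.49 °C.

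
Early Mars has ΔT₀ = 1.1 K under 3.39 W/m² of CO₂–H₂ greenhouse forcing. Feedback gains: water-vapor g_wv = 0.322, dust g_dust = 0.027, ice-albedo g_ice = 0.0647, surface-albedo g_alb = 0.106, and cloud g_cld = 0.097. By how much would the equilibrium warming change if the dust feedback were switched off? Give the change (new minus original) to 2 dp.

-0.19 K

Original: g = 0.6167, ΔT = 1.1/(1−0.6167) = 2.8698 K.
Without dust: g' = 0.5897, ΔT' = 1.1/(1−0.5897) = 2.6810 K.
Change = 2.6810 − 2.8698 = -0.19 K.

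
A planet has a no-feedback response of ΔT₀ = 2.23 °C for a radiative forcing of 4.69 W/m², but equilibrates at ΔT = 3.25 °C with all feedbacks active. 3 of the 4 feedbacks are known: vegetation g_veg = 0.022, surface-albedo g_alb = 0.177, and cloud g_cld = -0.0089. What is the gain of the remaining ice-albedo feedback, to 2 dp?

Amplification A = ΔT/ΔT₀ = 3.25/2.23 = 1.457.
Total gain g = 1 − 1/A = 1 − 1/1.457 = 0.3137.
Known gains sum to 0.022 + 0.177 − 0.0089 = 0.1901.
g_ice = 0.3137 − 0.1901 = 0.12.

0.12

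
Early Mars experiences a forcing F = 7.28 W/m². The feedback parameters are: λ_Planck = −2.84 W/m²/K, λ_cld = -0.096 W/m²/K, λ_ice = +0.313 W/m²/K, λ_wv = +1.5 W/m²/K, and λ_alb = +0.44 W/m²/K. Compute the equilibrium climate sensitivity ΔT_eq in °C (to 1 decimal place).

Net feedback parameter λ = (−2.84) + (-0.096) + (+0.313) + (+1.5) + (+0.44) = -0.683 W/m²/K.
ΔT = −F/λ = −7.28/(-0.683) = 10.7 °C.

10.7 °C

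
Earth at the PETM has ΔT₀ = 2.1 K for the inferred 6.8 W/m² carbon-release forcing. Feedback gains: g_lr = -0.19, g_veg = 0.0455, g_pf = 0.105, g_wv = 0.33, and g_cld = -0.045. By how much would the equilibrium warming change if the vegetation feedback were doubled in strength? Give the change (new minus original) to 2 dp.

Original: g = 0.2455, ΔT = 2.1/(1−0.2455) = 2.7833 K.
With doubled vegetation: g' = 0.291, ΔT' = 2.1/(1−0.291) = 2.9619 K.
Change = 2.9619 − 2.7833 = 0.18 K.

0.18 K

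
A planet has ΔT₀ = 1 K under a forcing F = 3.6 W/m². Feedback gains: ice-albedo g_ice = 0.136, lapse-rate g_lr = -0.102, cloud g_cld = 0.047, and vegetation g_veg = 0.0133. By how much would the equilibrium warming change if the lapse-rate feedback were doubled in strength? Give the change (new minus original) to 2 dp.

-0.11 K

Original: g = 0.0943, ΔT = 1/(1−0.0943) = 1.1041 K.
With doubled lapse-rate: g' = -0.0077, ΔT' = 1/(1+0.0077) = 0.9924 K.
Change = 0.9924 − 1.1041 = -0.11 K.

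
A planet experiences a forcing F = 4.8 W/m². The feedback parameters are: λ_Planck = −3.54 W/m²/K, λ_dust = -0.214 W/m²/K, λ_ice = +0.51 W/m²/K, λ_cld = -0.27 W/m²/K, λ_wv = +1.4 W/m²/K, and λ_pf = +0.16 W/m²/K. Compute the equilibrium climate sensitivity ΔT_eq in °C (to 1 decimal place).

Net feedback parameter λ = (−3.54) + (-0.214) + (+0.51) + (-0.27) + (+1.4) + (+0.16) = -1.954 W/m²/K.
ΔT = −F/λ = −4.8/(-1.954) = 2.5 °C.

2.5 °C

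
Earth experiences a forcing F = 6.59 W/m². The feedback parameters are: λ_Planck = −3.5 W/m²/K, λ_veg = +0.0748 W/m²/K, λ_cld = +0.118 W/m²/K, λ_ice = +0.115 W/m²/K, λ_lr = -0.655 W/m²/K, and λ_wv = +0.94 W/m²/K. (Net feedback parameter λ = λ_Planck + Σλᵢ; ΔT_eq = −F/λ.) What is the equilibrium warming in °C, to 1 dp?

Net feedback parameter λ = (−3.5) + (+0.0748) + (+0.118) + (+0.115) + (-0.655) + (+0.94) = -2.9072 W/m²/K.
ΔT = −F/λ = −6.59/(-2.9072) = 2.3 °C.

2.3 °C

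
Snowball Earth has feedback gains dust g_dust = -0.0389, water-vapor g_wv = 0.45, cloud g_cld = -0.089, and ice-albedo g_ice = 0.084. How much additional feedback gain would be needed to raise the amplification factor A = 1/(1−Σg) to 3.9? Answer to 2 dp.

0.34

Current total gain = 0.4061.
Target gain for A = 3.9: g* = 1 − 1/3.9 = 0.7436.
Additional gain needed = 0.7436 − 0.4061 = 0.34.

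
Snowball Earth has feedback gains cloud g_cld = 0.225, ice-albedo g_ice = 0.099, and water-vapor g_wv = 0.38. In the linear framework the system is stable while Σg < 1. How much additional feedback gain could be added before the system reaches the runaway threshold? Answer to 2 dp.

0.30

Current total gain = 0.225 + 0.099 + 0.38 = 0.704.
Margin to runaway = 1 − 0.704 = 0.30.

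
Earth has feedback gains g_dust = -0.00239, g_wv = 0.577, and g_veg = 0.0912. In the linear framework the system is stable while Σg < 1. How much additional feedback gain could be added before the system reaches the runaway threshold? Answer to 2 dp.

0.33

Current total gain = -0.00239 + 0.577 + 0.0912 = 0.66581.
Margin to runaway = 1 − 0.66581 = 0.33.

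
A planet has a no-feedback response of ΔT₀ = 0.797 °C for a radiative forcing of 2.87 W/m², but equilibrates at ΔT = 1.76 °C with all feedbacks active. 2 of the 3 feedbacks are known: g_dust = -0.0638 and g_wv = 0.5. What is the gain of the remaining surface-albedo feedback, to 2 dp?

Amplification A = ΔT/ΔT₀ = 1.76/0.797 = 2.208.
Total gain g = 1 − 1/A = 1 − 1/2.208 = 0.5471.
Known gains sum to -0.0638 + 0.5 = 0.4362.
g_alb = 0.5471 − 0.4362 = 0.11.

0.11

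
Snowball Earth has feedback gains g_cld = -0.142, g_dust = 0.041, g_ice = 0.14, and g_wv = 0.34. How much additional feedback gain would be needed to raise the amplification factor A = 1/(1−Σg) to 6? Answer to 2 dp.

Current total gain = 0.379.
Target gain for A = 6: g* = 1 − 1/6 = 0.8333.
Additional gain needed = 0.8333 − 0.379 = 0.45.

0.45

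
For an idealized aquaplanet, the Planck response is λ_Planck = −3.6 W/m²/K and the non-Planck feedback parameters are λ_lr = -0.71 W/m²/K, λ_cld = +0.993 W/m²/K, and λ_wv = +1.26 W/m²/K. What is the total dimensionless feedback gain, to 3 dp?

0.429

Convert to gains: g_lr = -0.71/3.6 = -0.1972; g_cld = 0.993/3.6 = 0.2758; g_wv = 1.26/3.6 = 0.35.
Total gain g = 0.4286.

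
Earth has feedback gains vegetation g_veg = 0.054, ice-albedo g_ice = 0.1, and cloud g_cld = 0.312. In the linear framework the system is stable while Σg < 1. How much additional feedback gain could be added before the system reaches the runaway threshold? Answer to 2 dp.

0.53

Current total gain = 0.054 + 0.1 + 0.312 = 0.466.
Margin to runaway = 1 − 0.466 = 0.53.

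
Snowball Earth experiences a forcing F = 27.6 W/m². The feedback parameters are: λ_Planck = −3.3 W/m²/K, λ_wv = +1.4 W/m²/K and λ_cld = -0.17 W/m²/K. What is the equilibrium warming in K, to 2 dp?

Net feedback parameter λ = (−3.3) + (+1.4) + (-0.17) = -2.07 W/m²/K.
ΔT = −F/λ = −27.6/(-2.07) = 13.33 K.

13.33 K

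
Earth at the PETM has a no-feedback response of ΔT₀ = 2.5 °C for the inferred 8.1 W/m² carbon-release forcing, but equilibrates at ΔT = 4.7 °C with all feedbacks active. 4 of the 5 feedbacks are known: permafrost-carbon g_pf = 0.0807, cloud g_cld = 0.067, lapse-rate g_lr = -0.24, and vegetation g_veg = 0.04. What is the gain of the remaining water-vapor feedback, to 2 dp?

0.52

Amplification A = ΔT/ΔT₀ = 4.7/2.5 = 1.88.
Total gain g = 1 − 1/A = 1 − 1/1.88 = 0.4681.
Known gains sum to 0.0807 + 0.067 − 0.24 + 0.04 = -0.0523.
g_wv = 0.4681 + 0.0523 = 0.52.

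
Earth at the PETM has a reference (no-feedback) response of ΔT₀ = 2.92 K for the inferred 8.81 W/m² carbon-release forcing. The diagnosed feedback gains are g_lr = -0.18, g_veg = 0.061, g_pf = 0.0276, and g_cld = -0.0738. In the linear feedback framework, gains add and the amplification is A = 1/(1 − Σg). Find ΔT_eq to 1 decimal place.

2.5 K

Total gain g = -0.18 + 0.061 + 0.0276 − 0.0738 = -0.1652.
Amplification A = 1/(1 + 0.1652) = 0.8582.
ΔT = 2.92 × 0.8582 = 2.5 K.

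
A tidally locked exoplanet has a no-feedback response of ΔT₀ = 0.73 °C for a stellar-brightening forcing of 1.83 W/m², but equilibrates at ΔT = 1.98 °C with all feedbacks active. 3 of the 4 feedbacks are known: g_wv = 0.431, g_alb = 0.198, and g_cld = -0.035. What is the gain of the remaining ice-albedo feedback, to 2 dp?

Amplification A = ΔT/ΔT₀ = 1.98/0.73 = 2.712.
Total gain g = 1 − 1/A = 1 − 1/2.712 = 0.6313.
Known gains sum to 0.431 + 0.198 − 0.035 = 0.594.
g_ice = 0.6313 − 0.594 = 0.04.

0.04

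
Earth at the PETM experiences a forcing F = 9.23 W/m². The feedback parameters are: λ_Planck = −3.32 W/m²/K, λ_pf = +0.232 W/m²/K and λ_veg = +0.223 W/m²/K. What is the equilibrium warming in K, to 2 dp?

Net feedback parameter λ = (−3.32) + (+0.232) + (+0.223) = -2.865 W/m²/K.
ΔT = −F/λ = −9.23/(-2.865) = 3.22 K.

3.22 K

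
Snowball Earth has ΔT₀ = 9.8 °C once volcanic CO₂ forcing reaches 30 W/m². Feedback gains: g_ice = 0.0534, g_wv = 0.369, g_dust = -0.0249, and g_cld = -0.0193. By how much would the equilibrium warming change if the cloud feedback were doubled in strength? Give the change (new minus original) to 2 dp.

Original: g = 0.3782, ΔT = 9.8/(1−0.3782) = 15.7607 °C.
With doubled cloud: g' = 0.3589, ΔT' = 9.8/(1−0.3589) = 15.2862 °C.
Change = 15.2862 − 15.7607 = -0.47 °C.

-0.47 °C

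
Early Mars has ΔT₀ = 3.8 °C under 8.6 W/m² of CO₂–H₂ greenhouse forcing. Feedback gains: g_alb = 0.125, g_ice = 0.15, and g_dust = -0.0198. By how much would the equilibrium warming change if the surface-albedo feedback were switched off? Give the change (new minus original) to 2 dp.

-0.73 °C

Original: g = 0.2552, ΔT = 3.8/(1−0.2552) = 5.1020 °C.
Without surface-albedo: g' = 0.1302, ΔT' = 3.8/(1−0.1302) = 4.3688 °C.
Change = 4.3688 − 5.1020 = -0.73 °C.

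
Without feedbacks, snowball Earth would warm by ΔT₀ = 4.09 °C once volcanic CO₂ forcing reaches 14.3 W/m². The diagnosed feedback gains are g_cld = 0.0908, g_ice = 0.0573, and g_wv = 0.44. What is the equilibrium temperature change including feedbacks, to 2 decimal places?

Total gain g = 0.0908 + 0.0573 + 0.44 = 0.5881.
Amplification A = 1/(1 − 0.5881) = 2.428.
ΔT = 4.09 × 2.428 = 9.93 °C.

9.93 °C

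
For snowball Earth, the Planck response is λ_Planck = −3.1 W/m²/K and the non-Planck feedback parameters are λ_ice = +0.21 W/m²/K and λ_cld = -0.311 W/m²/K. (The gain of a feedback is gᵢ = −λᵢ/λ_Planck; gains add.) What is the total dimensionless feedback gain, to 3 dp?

-0.033

Convert to gains: g_ice = 0.21/3.1 = 0.06774; g_cld = -0.311/3.1 = -0.1003.
Total gain g = -0.03256.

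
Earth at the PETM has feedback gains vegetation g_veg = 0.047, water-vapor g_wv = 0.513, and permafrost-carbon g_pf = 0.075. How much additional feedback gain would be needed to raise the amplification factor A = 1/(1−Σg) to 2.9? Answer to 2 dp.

0.02

Current total gain = 0.635.
Target gain for A = 2.9: g* = 1 − 1/2.9 = 0.6552.
Additional gain needed = 0.6552 − 0.635 = 0.02.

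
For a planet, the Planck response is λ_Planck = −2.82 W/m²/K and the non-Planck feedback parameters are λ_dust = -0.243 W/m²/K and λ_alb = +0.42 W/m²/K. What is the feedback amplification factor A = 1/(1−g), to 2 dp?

1.07

Convert to gains: g_dust = -0.243/2.82 = -0.08617; g_alb = 0.42/2.82 = 0.1489.
Total gain g = 0.06273.
A = 1/(1 − 0.06273) = 1.07.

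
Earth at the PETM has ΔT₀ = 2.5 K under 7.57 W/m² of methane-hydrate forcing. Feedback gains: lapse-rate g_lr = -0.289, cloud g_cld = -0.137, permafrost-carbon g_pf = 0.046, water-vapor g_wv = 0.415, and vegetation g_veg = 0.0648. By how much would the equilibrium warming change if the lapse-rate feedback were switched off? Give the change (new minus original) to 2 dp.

Original: g = 0.0998, ΔT = 2.5/(1−0.0998) = 2.7772 K.
Without lapse-rate: g' = 0.3888, ΔT' = 2.5/(1−0.3888) = 4.0903 K.
Change = 4.0903 − 2.7772 = 1.31 K.

1.31 K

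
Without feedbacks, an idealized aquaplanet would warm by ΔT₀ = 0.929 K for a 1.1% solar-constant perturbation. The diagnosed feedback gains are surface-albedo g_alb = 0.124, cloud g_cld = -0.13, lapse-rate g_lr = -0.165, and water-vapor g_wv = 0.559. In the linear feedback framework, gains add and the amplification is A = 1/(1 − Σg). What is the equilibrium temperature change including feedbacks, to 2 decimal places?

Total gain g = 0.124 − 0.13 − 0.165 + 0.559 = 0.388.
Amplification A = 1/(1 − 0.388) = 1.634.
ΔT = 0.929 × 1.634 = 1.52 K.

1.52 K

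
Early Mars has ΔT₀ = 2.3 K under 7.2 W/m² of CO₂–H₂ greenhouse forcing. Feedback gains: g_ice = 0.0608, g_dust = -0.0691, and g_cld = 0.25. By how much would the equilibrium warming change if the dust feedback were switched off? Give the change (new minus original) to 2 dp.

0.30 K

Original: g = 0.2417, ΔT = 2.3/(1−0.2417) = 3.0331 K.
Without dust: g' = 0.3108, ΔT' = 2.3/(1−0.3108) = 3.3372 K.
Change = 3.3372 − 3.0331 = 0.30 K.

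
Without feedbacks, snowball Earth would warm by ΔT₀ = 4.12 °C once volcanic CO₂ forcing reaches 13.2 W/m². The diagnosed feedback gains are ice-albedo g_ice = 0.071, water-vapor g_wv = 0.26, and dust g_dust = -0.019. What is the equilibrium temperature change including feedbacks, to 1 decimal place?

Total gain g = 0.071 + 0.26 − 0.019 = 0.312.
Amplification A = 1/(1 − 0.312) = 1.453.
ΔT = 4.12 × 1.453 = 6.0 °C.

6.0 °C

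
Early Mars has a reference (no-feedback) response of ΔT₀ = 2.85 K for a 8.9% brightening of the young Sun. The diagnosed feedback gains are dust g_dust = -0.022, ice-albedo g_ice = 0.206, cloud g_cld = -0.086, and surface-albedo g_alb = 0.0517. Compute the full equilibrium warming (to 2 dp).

3.35 K

Total gain g = -0.022 + 0.206 − 0.086 + 0.0517 = 0.1497.
Amplification A = 1/(1 − 0.1497) = 1.176.
ΔT = 2.85 × 1.176 = 3.35 K.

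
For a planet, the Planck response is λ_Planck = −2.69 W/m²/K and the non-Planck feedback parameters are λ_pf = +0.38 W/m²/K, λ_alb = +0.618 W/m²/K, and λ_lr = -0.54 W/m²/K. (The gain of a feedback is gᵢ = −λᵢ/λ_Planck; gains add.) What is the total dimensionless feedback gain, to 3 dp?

Convert to gains: g_pf = 0.38/2.69 = 0.1413; g_alb = 0.618/2.69 = 0.2297; g_lr = -0.54/2.69 = -0.2007.
Total gain g = 0.1703.

0.170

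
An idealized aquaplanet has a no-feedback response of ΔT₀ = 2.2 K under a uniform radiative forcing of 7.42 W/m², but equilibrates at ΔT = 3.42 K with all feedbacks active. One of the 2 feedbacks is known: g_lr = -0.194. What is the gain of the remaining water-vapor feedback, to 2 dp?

0.55

Amplification A = ΔT/ΔT₀ = 3.42/2.2 = 1.555.
Total gain g = 1 − 1/A = 1 − 1/1.555 = 0.3569.
The known gain is -0.194.
g_wv = 0.3569 + 0.194 = 0.55.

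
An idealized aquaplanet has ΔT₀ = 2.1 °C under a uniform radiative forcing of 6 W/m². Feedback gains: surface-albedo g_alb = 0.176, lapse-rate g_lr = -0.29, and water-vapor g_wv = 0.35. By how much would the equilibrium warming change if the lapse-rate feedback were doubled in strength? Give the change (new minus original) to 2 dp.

Original: g = 0.236, ΔT = 2.1/(1−0.236) = 2.7487 °C.
With doubled lapse-rate: g' = -0.054, ΔT' = 2.1/(1+0.054) = 1.9924 °C.
Change = 1.9924 − 2.7487 = -0.76 °C.

-0.76 °C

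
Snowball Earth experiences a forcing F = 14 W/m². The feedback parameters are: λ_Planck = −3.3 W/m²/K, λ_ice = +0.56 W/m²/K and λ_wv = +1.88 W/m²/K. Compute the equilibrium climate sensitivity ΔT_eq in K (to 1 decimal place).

16.3 K

Net feedback parameter λ = (−3.3) + (+0.56) + (+1.88) = -0.86 W/m²/K.
ΔT = −F/λ = −14/(-0.86) = 16.3 K.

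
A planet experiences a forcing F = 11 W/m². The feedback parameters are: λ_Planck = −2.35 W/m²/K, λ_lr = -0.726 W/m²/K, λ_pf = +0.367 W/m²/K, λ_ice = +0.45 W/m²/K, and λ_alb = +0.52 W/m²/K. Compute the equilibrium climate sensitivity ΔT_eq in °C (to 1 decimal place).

6.3 °C

Net feedback parameter λ = (−2.35) + (-0.726) + (+0.367) + (+0.45) + (+0.52) = -1.739 W/m²/K.
ΔT = −F/λ = −11/(-1.739) = 6.3 °C.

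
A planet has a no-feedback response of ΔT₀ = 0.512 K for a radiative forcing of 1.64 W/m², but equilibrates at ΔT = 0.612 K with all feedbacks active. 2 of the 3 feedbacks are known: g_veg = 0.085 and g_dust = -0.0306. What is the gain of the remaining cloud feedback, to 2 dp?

Amplification A = ΔT/ΔT₀ = 0.612/0.512 = 1.195.
Total gain g = 1 − 1/A = 1 − 1/1.195 = 0.1632.
Known gains sum to 0.085 − 0.0306 = 0.0544.
g_cld = 0.1632 − 0.0544 = 0.11.

0.11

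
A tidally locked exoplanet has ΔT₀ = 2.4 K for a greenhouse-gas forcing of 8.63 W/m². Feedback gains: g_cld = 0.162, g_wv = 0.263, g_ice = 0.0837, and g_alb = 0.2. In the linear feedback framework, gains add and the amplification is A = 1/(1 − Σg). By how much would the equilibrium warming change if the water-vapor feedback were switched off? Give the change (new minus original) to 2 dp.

-3.91 K

Original: g = 0.7087, ΔT = 2.4/(1−0.7087) = 8.2389 K.
Without water-vapor: g' = 0.4457, ΔT' = 2.4/(1−0.4457) = 4.3298 K.
Change = 4.3298 − 8.2389 = -3.91 K.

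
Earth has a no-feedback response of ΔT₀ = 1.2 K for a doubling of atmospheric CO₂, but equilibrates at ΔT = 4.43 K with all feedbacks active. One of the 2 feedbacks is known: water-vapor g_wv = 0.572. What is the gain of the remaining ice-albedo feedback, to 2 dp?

Amplification A = ΔT/ΔT₀ = 4.43/1.2 = 3.692.
Total gain g = 1 − 1/A = 1 − 1/3.692 = 0.7291.
The known gain is 0.572.
g_ice = 0.7291 − 0.572 = 0.16.

0.16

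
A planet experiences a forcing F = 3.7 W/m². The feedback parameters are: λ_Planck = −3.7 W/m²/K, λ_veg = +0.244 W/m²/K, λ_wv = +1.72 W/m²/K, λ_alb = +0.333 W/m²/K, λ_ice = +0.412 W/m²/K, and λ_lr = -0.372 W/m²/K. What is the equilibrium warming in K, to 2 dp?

Net feedback parameter λ = (−3.7) + (+0.244) + (+1.72) + (+0.333) + (+0.412) + (-0.372) = -1.363 W/m²/K.
ΔT = −F/λ = −3.7/(-1.363) = 2.71 K.

2.71 K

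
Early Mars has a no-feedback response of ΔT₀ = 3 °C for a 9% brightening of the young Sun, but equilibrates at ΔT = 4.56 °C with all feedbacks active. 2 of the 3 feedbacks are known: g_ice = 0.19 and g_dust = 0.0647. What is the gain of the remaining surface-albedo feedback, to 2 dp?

Amplification A = ΔT/ΔT₀ = 4.56/3 = 1.52.
Total gain g = 1 − 1/A = 1 − 1/1.52 = 0.3421.
Known gains sum to 0.19 + 0.0647 = 0.2547.
g_alb = 0.3421 − 0.2547 = 0.09.

0.09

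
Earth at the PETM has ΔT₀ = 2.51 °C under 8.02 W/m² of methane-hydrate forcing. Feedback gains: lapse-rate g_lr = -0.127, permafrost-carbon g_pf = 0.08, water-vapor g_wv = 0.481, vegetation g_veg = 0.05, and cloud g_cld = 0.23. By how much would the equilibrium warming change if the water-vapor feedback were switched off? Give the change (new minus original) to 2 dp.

-5.50 °C

Original: g = 0.714, ΔT = 2.51/(1−0.714) = 8.7762 °C.
Without water-vapor: g' = 0.233, ΔT' = 2.51/(1−0.233) = 3.2725 °C.
Change = 3.2725 − 8.7762 = -5.50 °C.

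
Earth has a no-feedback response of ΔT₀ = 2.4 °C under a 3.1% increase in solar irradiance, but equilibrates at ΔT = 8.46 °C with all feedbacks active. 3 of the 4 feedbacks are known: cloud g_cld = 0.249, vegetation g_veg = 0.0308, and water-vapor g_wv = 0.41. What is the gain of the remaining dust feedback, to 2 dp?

Amplification A = ΔT/ΔT₀ = 8.46/2.4 = 3.525.
Total gain g = 1 − 1/A = 1 − 1/3.525 = 0.7163.
Known gains sum to 0.249 + 0.0308 + 0.41 = 0.6898.
g_dust = 0.7163 − 0.6898 = 0.03.

0.03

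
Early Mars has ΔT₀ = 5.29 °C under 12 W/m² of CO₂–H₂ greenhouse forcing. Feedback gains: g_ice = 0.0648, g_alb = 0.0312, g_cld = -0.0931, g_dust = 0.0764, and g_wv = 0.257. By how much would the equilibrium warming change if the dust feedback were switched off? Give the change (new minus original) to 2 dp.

Original: g = 0.3363, ΔT = 5.29/(1−0.3363) = 7.9705 °C.
Without dust: g' = 0.2599, ΔT' = 5.29/(1−0.2599) = 7.1477 °C.
Change = 7.1477 − 7.9705 = -0.82 °C.

-0.82 °C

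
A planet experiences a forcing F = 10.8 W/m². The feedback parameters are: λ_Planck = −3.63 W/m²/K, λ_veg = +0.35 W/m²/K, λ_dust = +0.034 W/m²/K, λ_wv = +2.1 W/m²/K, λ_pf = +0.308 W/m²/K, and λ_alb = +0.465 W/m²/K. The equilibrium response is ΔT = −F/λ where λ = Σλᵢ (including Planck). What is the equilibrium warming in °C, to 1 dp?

Net feedback parameter λ = (−3.63) + (+0.35) + (+0.034) + (+2.1) + (+0.308) + (+0.465) = -0.373 W/m²/K.
ΔT = −F/λ = −10.8/(-0.373) = 29.0 °C.

29.0 °C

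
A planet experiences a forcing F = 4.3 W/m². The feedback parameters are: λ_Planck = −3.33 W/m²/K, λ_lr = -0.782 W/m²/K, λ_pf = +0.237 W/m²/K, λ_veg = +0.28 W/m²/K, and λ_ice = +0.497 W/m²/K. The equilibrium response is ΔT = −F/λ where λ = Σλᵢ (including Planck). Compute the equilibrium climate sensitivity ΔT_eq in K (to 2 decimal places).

1.39 K

Net feedback parameter λ = (−3.33) + (-0.782) + (+0.237) + (+0.28) + (+0.497) = -3.098 W/m²/K.
ΔT = −F/λ = −4.3/(-3.098) = 1.39 K.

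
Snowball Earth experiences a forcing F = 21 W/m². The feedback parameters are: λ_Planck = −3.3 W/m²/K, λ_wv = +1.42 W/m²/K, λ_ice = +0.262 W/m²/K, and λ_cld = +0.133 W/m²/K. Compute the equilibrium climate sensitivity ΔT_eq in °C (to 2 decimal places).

14.14 °C

Net feedback parameter λ = (−3.3) + (+1.42) + (+0.262) + (+0.133) = -1.485 W/m²/K.
ΔT = −F/λ = −21/(-1.485) = 14.14 °C.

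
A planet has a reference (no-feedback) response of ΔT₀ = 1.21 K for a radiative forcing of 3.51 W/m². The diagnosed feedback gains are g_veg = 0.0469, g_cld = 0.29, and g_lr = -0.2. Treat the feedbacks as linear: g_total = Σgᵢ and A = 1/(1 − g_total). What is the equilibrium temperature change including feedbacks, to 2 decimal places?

1.40 K

Total gain g = 0.0469 + 0.29 − 0.2 = 0.1369.
Amplification A = 1/(1 − 0.1369) = 1.159.
ΔT = 1.21 × 1.159 = 1.40 K.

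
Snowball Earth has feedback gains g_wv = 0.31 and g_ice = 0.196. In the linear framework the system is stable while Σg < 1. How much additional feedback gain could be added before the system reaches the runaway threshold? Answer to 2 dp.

0.49

Current total gain = 0.31 + 0.196 = 0.506.
Margin to runaway = 1 − 0.506 = 0.49.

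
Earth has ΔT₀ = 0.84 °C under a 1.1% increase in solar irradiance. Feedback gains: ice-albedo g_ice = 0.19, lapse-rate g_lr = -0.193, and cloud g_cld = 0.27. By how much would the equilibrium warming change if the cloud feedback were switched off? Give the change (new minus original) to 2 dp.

Original: g = 0.267, ΔT = 0.84/(1−0.267) = 1.1460 °C.
Without cloud: g' = -0.003, ΔT' = 0.84/(1+0.003) = 0.8375 °C.
Change = 0.8375 − 1.1460 = -0.31 °C.

-0.31 °C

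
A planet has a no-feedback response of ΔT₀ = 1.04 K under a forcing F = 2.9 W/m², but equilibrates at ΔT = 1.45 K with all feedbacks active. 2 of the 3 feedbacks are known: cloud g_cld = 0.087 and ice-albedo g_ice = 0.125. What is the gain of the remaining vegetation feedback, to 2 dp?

0.07

Amplification A = ΔT/ΔT₀ = 1.45/1.04 = 1.394.
Total gain g = 1 − 1/A = 1 − 1/1.394 = 0.2826.
Known gains sum to 0.087 + 0.125 = 0.212.
g_veg = 0.2826 − 0.212 = 0.07.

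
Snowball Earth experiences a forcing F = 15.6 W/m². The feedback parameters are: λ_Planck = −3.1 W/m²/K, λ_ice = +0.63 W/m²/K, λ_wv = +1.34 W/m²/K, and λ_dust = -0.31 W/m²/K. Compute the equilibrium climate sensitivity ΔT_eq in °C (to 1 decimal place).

Net feedback parameter λ = (−3.1) + (+0.63) + (+1.34) + (-0.31) = -1.44 W/m²/K.
ΔT = −F/λ = −15.6/(-1.44) = 10.8 °C.

10.8 °C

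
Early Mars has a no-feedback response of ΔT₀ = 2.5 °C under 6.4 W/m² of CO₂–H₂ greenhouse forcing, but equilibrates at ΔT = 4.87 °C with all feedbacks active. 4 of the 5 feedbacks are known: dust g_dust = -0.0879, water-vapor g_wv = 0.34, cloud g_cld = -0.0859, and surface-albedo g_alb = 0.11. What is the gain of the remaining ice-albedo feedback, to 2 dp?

0.21

Amplification A = ΔT/ΔT₀ = 4.87/2.5 = 1.948.
Total gain g = 1 − 1/A = 1 − 1/1.948 = 0.4867.
Known gains sum to -0.0879 + 0.34 − 0.0859 + 0.11 = 0.2762.
g_ice = 0.4867 − 0.2762 = 0.21.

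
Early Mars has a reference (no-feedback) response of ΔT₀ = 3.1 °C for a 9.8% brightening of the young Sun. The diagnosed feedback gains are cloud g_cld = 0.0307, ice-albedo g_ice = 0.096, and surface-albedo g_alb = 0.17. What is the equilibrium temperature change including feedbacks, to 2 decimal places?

4.41 °C

Total gain g = 0.0307 + 0.096 + 0.17 = 0.2967.
Amplification A = 1/(1 − 0.2967) = 1.422.
ΔT = 3.1 × 1.422 = 4.41 °C.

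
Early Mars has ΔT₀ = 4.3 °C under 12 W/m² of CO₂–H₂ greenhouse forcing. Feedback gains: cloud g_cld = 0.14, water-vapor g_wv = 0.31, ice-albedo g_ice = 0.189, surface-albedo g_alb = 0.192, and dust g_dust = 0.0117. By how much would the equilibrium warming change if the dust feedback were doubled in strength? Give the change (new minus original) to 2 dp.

Original: g = 0.8427, ΔT = 4.3/(1−0.8427) = 27.3363 °C.
With doubled dust: g' = 0.8544, ΔT' = 4.3/(1−0.8544) = 29.5330 °C.
Change = 29.5330 − 27.3363 = 2.20 °C.

2.20 °C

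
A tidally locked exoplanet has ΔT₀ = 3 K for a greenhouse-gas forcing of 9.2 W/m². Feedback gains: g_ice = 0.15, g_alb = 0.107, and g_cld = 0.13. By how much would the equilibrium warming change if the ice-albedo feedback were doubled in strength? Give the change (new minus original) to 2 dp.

Original: g = 0.387, ΔT = 3/(1−0.387) = 4.8940 K.
With doubled ice-albedo: g' = 0.537, ΔT' = 3/(1−0.537) = 6.4795 K.
Change = 6.4795 − 4.8940 = 1.59 K.

1.59 K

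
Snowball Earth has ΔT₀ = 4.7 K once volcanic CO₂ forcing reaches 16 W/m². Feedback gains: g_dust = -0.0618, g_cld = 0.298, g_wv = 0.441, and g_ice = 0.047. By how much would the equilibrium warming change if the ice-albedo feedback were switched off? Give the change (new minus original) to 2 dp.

Original: g = 0.7242, ΔT = 4.7/(1−0.7242) = 17.0413 K.
Without ice-albedo: g' = 0.6772, ΔT' = 4.7/(1−0.6772) = 14.5601 K.
Change = 14.5601 − 17.0413 = -2.48 K.

-2.48 K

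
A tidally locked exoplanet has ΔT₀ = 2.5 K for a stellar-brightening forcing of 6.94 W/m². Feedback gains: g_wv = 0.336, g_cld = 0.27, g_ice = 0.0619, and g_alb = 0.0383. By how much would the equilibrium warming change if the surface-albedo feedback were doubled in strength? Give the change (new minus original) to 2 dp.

1.28 K

Original: g = 0.7062, ΔT = 2.5/(1−0.7062) = 8.5092 K.
With doubled surface-albedo: g' = 0.7445, ΔT' = 2.5/(1−0.7445) = 9.7847 K.
Change = 9.7847 − 8.5092 = 1.28 K.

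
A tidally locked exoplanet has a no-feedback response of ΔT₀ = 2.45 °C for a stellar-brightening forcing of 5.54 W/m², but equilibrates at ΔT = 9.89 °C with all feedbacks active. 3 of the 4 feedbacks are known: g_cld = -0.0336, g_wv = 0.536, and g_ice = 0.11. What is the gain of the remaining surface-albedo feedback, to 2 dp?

Amplification A = ΔT/ΔT₀ = 9.89/2.45 = 4.037.
Total gain g = 1 − 1/A = 1 − 1/4.037 = 0.7523.
Known gains sum to -0.0336 + 0.536 + 0.11 = 0.6124.
g_alb = 0.7523 − 0.6124 = 0.14.

0.14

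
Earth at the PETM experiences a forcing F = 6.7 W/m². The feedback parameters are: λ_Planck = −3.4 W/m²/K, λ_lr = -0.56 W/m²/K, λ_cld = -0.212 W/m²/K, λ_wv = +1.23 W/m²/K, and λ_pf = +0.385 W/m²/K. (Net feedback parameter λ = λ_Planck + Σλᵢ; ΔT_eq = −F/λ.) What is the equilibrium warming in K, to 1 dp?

Net feedback parameter λ = (−3.4) + (-0.56) + (-0.212) + (+1.23) + (+0.385) = -2.557 W/m²/K.
ΔT = −F/λ = −6.7/(-2.557) = 2.6 K.

2.6 K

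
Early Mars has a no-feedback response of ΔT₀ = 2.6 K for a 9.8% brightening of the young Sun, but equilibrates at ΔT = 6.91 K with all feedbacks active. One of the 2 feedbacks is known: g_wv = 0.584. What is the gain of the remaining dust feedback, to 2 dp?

0.04

Amplification A = ΔT/ΔT₀ = 6.91/2.6 = 2.658.
Total gain g = 1 − 1/A = 1 − 1/2.658 = 0.6238.
The known gain is 0.584.
g_dust = 0.6238 − 0.584 = 0.04.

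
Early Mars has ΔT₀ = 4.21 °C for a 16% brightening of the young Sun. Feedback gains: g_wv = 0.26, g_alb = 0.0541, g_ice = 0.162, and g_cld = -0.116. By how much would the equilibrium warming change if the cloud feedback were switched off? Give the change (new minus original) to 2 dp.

Original: g = 0.3601, ΔT = 4.21/(1−0.3601) = 6.5792 °C.
Without cloud: g' = 0.4761, ΔT' = 4.21/(1−0.4761) = 8.0359 °C.
Change = 8.0359 − 6.5792 = 1.46 °C.

1.46 °C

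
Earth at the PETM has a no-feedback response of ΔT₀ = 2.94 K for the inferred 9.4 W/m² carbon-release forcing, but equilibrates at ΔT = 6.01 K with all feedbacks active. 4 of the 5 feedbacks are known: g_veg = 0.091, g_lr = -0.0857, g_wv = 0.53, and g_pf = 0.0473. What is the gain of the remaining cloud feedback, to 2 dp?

-0.07

Amplification A = ΔT/ΔT₀ = 6.01/2.94 = 2.044.
Total gain g = 1 − 1/A = 1 − 1/2.044 = 0.5108.
Known gains sum to 0.091 − 0.0857 + 0.53 + 0.0473 = 0.5826.
g_cld = 0.5108 − 0.5826 = -0.07.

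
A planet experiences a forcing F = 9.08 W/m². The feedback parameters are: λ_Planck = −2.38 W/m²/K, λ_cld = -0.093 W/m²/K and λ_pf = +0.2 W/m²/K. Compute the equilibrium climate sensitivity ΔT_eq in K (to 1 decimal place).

Net feedback parameter λ = (−2.38) + (-0.093) + (+0.2) = -2.273 W/m²/K.
ΔT = −F/λ = −9.08/(-2.273) = 4.0 K.

4.0 K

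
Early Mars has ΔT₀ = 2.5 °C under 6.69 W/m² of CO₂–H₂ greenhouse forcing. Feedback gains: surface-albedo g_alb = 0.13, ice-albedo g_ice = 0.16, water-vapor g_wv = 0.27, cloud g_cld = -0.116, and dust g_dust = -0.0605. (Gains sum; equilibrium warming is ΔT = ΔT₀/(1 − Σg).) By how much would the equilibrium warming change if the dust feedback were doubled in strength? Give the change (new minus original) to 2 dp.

Original: g = 0.3835, ΔT = 2.5/(1−0.3835) = 4.0552 °C.
With doubled dust: g' = 0.323, ΔT' = 2.5/(1−0.323) = 3.6928 °C.
Change = 3.6928 − 4.0552 = -0.36 °C.

-0.36 °C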